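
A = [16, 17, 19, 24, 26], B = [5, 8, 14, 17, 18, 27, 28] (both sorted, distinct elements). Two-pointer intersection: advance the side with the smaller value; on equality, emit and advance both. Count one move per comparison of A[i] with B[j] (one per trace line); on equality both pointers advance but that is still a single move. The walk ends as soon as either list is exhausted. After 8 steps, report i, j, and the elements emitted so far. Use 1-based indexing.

i=5, j=6, emitted=[17]

[i=1,j=1] 16>5 → j++
[i=1,j=2] 16>8 → j++
[i=1,j=3] 16>14 → j++
[i=1,j=4] 16<17 → i++
[i=2,j=4] 17==17 emit → i++,j++
[i=3,j=5] 19>18 → j++
[i=3,j=6] 19<27 → i++
[i=4,j=6] 24<27 → i++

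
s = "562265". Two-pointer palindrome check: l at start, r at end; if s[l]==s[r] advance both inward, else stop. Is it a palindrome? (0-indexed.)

[0,5] '5'=='5' → l++,r--
[1,4] '6'=='6' → l++,r--
[2,3] '2'=='2' → l++,r--

palindrome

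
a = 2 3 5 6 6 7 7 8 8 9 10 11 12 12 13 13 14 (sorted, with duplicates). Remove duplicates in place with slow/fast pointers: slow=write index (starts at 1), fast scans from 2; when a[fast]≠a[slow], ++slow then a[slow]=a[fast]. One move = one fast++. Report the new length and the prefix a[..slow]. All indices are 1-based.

slow=1 fast=2: a[fast]=3≠a[slow]=2 write a[2]=3, slow++,fast++
slow=2 fast=3: a[fast]=5≠a[slow]=3 write a[3]=5, slow++,fast++
slow=3 fast=4: a[fast]=6≠a[slow]=5 write a[4]=6, slow++,fast++
slow=4 fast=5: a[fast]=6=a[slow] dup, fast++
slow=4 fast=6: a[fast]=7≠a[slow]=6 write a[5]=7, slow++,fast++
slow=5 fast=7: a[fast]=7=a[slow] dup, fast++
slow=5 fast=8: a[fast]=8≠a[slow]=7 write a[6]=8, slow++,fast++
slow=6 fast=9: a[fast]=8=a[slow] dup, fast++
slow=6 fast=10: a[fast]=9≠a[slow]=8 write a[7]=9, slow++,fast++
slow=7 fast=11: a[fast]=10≠a[slow]=9 write a[8]=10, slow++,fast++
slow=8 fast=12: a[fast]=11≠a[slow]=10 write a[9]=11, slow++,fast++
slow=9 fast=13: a[fast]=12≠a[slow]=11 write a[10]=12, slow++,fast++
slow=10 fast=14: a[fast]=12=a[slow] dup, fast++
slow=10 fast=15: a[fast]=13≠a[slow]=12 write a[11]=13, slow++,fast++
slow=11 fast=16: a[fast]=13=a[slow] dup, fast++
slow=11 fast=17: a[fast]=14≠a[slow]=13 write a[12]=14, slow++,fast++

length 12; prefix = [2, 3, 5, 6, 7, 8, 9, 10, 11, 12, 13, 14]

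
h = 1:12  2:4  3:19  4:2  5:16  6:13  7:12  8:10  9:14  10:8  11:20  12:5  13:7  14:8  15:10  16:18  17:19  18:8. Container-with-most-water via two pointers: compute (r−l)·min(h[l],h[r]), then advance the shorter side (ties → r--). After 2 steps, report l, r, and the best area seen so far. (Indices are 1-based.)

l=2, r=17, best area=192

[1,18] min(12,8)*17=136 best=136 * → r--
[1,17] min(12,19)*16=192 best=192 * → l++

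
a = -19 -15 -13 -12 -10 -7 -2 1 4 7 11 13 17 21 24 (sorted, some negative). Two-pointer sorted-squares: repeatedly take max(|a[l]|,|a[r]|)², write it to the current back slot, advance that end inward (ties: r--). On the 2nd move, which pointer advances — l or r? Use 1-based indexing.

[1,15] |-19|<=|24| out[15]=576 → r--
[1,14] |-19|<=|21| out[14]=441 → r--

r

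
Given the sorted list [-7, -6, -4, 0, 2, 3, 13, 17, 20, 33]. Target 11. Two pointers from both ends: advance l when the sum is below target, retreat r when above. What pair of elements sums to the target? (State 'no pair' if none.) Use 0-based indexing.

[0,9] -7+33=26 >11 → r--
[0,8] -7+20=13 >11 → r--
[0,7] -7+17=10 <11 → l++
[1,7] -6+17=11 → found

(-6, 17)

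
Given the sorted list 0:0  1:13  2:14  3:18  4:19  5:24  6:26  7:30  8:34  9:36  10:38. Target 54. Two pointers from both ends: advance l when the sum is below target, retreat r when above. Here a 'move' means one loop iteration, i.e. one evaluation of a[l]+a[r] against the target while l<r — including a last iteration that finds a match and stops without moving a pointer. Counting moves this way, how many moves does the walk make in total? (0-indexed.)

5 moves

l=0 r=10: 0+38=38 <54, l++
l=1 r=10: 13+38=51 <54, l++
l=2 r=10: 14+38=52 <54, l++
l=3 r=10: 18+38=56 >54, r--
l=3 r=9: 18+36=54, found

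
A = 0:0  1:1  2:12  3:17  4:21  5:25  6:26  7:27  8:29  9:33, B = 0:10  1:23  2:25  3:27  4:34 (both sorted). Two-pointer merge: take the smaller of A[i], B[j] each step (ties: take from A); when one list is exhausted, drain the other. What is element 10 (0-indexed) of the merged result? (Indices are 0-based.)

[i=0,j=0] A[i]=0<=B[j]=10 take 0 → i++
[i=1,j=0] A[i]=1<=B[j]=10 take 1 → i++
[i=2,j=0] A[i]=12>B[j]=10 take 10 → j++
[i=2,j=1] A[i]=12<=B[j]=23 take 12 → i++
[i=3,j=1] A[i]=17<=B[j]=23 take 17 → i++
[i=4,j=1] A[i]=21<=B[j]=23 take 21 → i++
[i=5,j=1] A[i]=25>B[j]=23 take 23 → j++
[i=5,j=2] A[i]=25<=B[j]=25 take 25 → i++
[i=6,j=2] A[i]=26>B[j]=25 take 25 → j++
[i=6,j=3] A[i]=26<=B[j]=27 take 26 → i++
[i=7,j=3] A[i]=27<=B[j]=27 take 27 → i++
[i=8,j=3] A[i]=29>B[j]=27 take 27 → j++
[i=8,j=4] A[i]=29<=B[j]=34 take 29 → i++
[i=9,j=4] A[i]=33<=B[j]=34 take 33 → i++
[i=10,j=4] A done, take B[j]=34 → j++

merged[10] = 27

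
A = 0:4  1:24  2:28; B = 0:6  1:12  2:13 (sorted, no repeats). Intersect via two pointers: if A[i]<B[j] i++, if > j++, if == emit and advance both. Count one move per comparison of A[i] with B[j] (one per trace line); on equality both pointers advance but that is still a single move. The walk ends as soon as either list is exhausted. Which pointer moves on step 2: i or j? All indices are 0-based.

i=0 j=0: 4<6, i++
i=1 j=0: 24>6, j++

j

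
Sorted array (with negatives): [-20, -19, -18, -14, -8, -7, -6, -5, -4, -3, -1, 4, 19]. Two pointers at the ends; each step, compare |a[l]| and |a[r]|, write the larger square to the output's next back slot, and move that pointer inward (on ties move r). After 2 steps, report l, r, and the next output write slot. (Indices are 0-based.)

l=1, r=11, next write slot=10

l=0 r=12: |-20|>|19| out[12]=400, l++
l=1 r=12: |-19|<=|19| out[11]=361, r--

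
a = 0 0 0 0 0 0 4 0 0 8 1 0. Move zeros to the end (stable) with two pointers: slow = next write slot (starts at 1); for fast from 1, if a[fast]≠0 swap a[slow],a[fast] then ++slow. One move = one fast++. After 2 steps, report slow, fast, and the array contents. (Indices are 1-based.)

slow=1, fast=3, a=[0, 0, 0, 0, 0, 0, 4, 0, 0, 8, 1, 0]

slow=1 fast=1: a[fast]=0, fast++
slow=1 fast=2: a[fast]=0, fast++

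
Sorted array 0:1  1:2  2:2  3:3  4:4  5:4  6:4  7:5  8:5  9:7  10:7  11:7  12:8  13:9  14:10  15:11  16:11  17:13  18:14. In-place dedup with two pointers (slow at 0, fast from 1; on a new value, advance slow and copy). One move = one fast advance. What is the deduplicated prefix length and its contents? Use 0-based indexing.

length 12; prefix = [1, 2, 3, 4, 5, 7, 8, 9, 10, 11, 13, 14]

slow=0 fast=1: a[fast]=2≠a[slow]=1 write a[1]=2, slow++,fast++
slow=1 fast=2: a[fast]=2=a[slow] dup, fast++
slow=1 fast=3: a[fast]=3≠a[slow]=2 write a[2]=3, slow++,fast++
slow=2 fast=4: a[fast]=4≠a[slow]=3 write a[3]=4, slow++,fast++
slow=3 fast=5: a[fast]=4=a[slow] dup, fast++
slow=3 fast=6: a[fast]=4=a[slow] dup, fast++
slow=3 fast=7: a[fast]=5≠a[slow]=4 write a[4]=5, slow++,fast++
slow=4 fast=8: a[fast]=5=a[slow] dup, fast++
slow=4 fast=9: a[fast]=7≠a[slow]=5 write a[5]=7, slow++,fast++
slow=5 fast=10: a[fast]=7=a[slow] dup, fast++
slow=5 fast=11: a[fast]=7=a[slow] dup, fast++
slow=5 fast=12: a[fast]=8≠a[slow]=7 write a[6]=8, slow++,fast++
slow=6 fast=13: a[fast]=9≠a[slow]=8 write a[7]=9, slow++,fast++
slow=7 fast=14: a[fast]=10≠a[slow]=9 write a[8]=10, slow++,fast++
slow=8 fast=15: a[fast]=11≠a[slow]=10 write a[9]=11, slow++,fast++
slow=9 fast=16: a[fast]=11=a[slow] dup, fast++
slow=9 fast=17: a[fast]=13≠a[slow]=11 write a[10]=13, slow++,fast++
slow=10 fast=18: a[fast]=14≠a[slow]=13 write a[11]=14, slow++,fast++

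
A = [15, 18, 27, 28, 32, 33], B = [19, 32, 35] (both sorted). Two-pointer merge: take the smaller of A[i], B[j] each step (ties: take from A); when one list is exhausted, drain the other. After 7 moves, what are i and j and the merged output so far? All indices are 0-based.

i=5, j=2, merged so far=[15, 18, 19, 27, 28, 32, 32]

[i=0,j=0] A[i]=15<=B[j]=19 take 15 → i++
[i=1,j=0] A[i]=18<=B[j]=19 take 18 → i++
[i=2,j=0] A[i]=27>B[j]=19 take 19 → j++
[i=2,j=1] A[i]=27<=B[j]=32 take 27 → i++
[i=3,j=1] A[i]=28<=B[j]=32 take 28 → i++
[i=4,j=1] A[i]=32<=B[j]=32 take 32 → i++
[i=5,j=1] A[i]=33>B[j]=32 take 32 → j++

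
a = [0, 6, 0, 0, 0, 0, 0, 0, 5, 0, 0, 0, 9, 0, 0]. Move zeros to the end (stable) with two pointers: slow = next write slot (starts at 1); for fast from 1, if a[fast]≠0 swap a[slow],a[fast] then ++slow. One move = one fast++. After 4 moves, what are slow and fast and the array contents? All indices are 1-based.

(s=1,f=1) a[fast]=0 → fast++
(s=1,f=2) a[fast]=6≠0 swap→a[1]=6 → slow++,fast++
(s=2,f=3) a[fast]=0 → fast++
(s=2,f=4) a[fast]=0 → fast++

slow=2, fast=5, a=[6, 0, 0, 0, 0, 0, 0, 0, 5, 0, 0, 0, 9, 0, 0]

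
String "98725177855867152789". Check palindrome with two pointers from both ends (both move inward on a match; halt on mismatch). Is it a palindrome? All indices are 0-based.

l=0 r=19: '9'=='9', l++,r--
l=1 r=18: '8'=='8', l++,r--
l=2 r=17: '7'=='7', l++,r--
l=3 r=16: '2'=='2', l++,r--
l=4 r=15: '5'=='5', l++,r--
l=5 r=14: '1'=='1', l++,r--
l=6 r=13: '7'=='7', l++,r--
l=7 r=12: '7'!='6', stop

not a palindrome (mismatch at 7,12)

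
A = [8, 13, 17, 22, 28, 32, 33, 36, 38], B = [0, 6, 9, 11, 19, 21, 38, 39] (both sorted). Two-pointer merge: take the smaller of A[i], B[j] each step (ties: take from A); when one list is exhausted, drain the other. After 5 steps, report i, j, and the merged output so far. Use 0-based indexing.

i=1, j=4, merged so far=[0, 6, 8, 9, 11]

i=0 j=0: A[i]=8>B[j]=0 take 0, j++
i=0 j=1: A[i]=8>B[j]=6 take 6, j++
i=0 j=2: A[i]=8<=B[j]=9 take 8, i++
i=1 j=2: A[i]=13>B[j]=9 take 9, j++
i=1 j=3: A[i]=13>B[j]=11 take 11, j++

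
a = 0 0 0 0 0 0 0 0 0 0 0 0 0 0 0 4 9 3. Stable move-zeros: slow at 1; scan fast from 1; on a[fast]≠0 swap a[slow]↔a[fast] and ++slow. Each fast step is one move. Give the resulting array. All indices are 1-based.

[4, 9, 3, 0, 0, 0, 0, 0, 0, 0, 0, 0, 0, 0, 0, 0, 0, 0]

slow=1 fast=1: a[fast]=0, fast++
slow=1 fast=2: a[fast]=0, fast++
slow=1 fast=3: a[fast]=0, fast++
slow=1 fast=4: a[fast]=0, fast++
slow=1 fast=5: a[fast]=0, fast++
slow=1 fast=6: a[fast]=0, fast++
slow=1 fast=7: a[fast]=0, fast++
slow=1 fast=8: a[fast]=0, fast++
slow=1 fast=9: a[fast]=0, fast++
slow=1 fast=10: a[fast]=0, fast++
slow=1 fast=11: a[fast]=0, fast++
slow=1 fast=12: a[fast]=0, fast++
slow=1 fast=13: a[fast]=0, fast++
slow=1 fast=14: a[fast]=0, fast++
slow=1 fast=15: a[fast]=0, fast++
slow=1 fast=16: a[fast]=4≠0 swap→a[1]=4, slow++,fast++
slow=2 fast=17: a[fast]=9≠0 swap→a[2]=9, slow++,fast++
slow=3 fast=18: a[fast]=3≠0 swap→a[3]=3, slow++,fast++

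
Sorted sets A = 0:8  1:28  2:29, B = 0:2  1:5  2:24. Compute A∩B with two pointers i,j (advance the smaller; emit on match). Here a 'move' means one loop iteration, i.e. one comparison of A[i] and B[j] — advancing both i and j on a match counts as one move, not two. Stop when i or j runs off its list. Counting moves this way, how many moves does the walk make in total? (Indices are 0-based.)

4 moves

i=0 j=0: 8>2, j++
i=0 j=1: 8>5, j++
i=0 j=2: 8<24, i++
i=1 j=2: 28>24, j++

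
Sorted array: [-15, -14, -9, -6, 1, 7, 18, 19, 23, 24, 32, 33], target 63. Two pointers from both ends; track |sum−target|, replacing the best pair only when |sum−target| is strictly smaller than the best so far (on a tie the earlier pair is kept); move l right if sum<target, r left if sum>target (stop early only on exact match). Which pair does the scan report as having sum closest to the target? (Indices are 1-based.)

pair (32, 33) with sum 65 (|Δ|=2)

[1,12] -15+33=18 d=45 * → l++
[2,12] -14+33=19 d=44 * → l++
[3,12] -9+33=24 d=39 * → l++
[4,12] -6+33=27 d=36 * → l++
[5,12] 1+33=34 d=29 * → l++
[6,12] 7+33=40 d=23 * → l++
[7,12] 18+33=51 d=12 * → l++
[8,12] 19+33=52 d=11 * → l++
[9,12] 23+33=56 d=7 * → l++
[10,12] 24+33=57 d=6 * → l++
[11,12] 32+33=65 d=2 * → r--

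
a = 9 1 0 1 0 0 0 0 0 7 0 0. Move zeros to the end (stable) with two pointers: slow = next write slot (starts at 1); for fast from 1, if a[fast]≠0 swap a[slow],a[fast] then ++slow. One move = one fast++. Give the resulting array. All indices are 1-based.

slow=1 fast=1: a[fast]=9≠0 swap→a[1]=9, slow++,fast++
slow=2 fast=2: a[fast]=1≠0 swap→a[2]=1, slow++,fast++
slow=3 fast=3: a[fast]=0, fast++
slow=3 fast=4: a[fast]=1≠0 swap→a[3]=1, slow++,fast++
slow=4 fast=5: a[fast]=0, fast++
slow=4 fast=6: a[fast]=0, fast++
slow=4 fast=7: a[fast]=0, fast++
slow=4 fast=8: a[fast]=0, fast++
slow=4 fast=9: a[fast]=0, fast++
slow=4 fast=10: a[fast]=7≠0 swap→a[4]=7, slow++,fast++
slow=5 fast=11: a[fast]=0, fast++
slow=5 fast=12: a[fast]=0, fast++

[9, 1, 1, 7, 0, 0, 0, 0, 0, 0, 0, 0]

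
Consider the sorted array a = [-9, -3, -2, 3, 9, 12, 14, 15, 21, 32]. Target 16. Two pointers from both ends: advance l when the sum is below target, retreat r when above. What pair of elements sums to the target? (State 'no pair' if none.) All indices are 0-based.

l=0 r=9: -9+32=23 >16, r--
l=0 r=8: -9+21=12 <16, l++
l=1 r=8: -3+21=18 >16, r--
l=1 r=7: -3+15=12 <16, l++
l=2 r=7: -2+15=13 <16, l++
l=3 r=7: 3+15=18 >16, r--
l=3 r=6: 3+14=17 >16, r--
l=3 r=5: 3+12=15 <16, l++
l=4 r=5: 9+12=21 >16, r--

no pair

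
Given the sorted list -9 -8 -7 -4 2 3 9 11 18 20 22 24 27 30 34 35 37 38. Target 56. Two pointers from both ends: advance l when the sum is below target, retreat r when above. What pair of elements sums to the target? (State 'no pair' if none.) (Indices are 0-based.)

(18, 38)

[0,17] -9+38=29 <56 → l++
[1,17] -8+38=30 <56 → l++
[2,17] -7+38=31 <56 → l++
[3,17] -4+38=34 <56 → l++
[4,17] 2+38=40 <56 → l++
[5,17] 3+38=41 <56 → l++
[6,17] 9+38=47 <56 → l++
[7,17] 11+38=49 <56 → l++
[8,17] 18+38=56 → found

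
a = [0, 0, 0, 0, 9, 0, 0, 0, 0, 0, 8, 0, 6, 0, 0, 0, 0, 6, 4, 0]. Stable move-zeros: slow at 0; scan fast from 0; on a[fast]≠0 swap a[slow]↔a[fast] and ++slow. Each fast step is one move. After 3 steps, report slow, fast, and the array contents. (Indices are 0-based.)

(s=0,f=0) a[fast]=0 → fast++
(s=0,f=1) a[fast]=0 → fast++
(s=0,f=2) a[fast]=0 → fast++

slow=0, fast=3, a=[0, 0, 0, 0, 9, 0, 0, 0, 0, 0, 8, 0, 6, 0, 0, 0, 0, 6, 4, 0]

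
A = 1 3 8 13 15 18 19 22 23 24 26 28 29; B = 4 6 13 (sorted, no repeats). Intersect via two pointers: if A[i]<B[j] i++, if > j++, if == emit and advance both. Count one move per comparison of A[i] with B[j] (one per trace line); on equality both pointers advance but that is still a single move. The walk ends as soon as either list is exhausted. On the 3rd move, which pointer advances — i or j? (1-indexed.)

j

[i=1,j=1] 1<4 → i++
[i=2,j=1] 3<4 → i++
[i=3,j=1] 8>4 → j++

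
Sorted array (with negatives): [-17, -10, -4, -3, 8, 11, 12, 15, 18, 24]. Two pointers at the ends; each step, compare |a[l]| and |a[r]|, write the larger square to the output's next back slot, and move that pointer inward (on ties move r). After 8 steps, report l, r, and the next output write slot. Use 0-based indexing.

[0,9] |-17|<=|24| out[9]=576 → r--
[0,8] |-17|<=|18| out[8]=324 → r--
[0,7] |-17|>|15| out[7]=289 → l++
[1,7] |-10|<=|15| out[6]=225 → r--
[1,6] |-10|<=|12| out[5]=144 → r--
[1,5] |-10|<=|11| out[4]=121 → r--
[1,4] |-10|>|8| out[3]=100 → l++
[2,4] |-4|<=|8| out[2]=64 → r--

l=2, r=3, next write slot=1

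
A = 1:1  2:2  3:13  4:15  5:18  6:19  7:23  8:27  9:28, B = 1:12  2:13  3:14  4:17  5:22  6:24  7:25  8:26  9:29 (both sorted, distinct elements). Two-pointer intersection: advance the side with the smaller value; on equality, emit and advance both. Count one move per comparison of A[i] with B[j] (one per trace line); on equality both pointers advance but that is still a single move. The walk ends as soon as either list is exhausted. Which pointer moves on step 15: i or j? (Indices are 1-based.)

i

[i=1,j=1] 1<12 → i++
[i=2,j=1] 2<12 → i++
[i=3,j=1] 13>12 → j++
[i=3,j=2] 13==13 emit → i++,j++
[i=4,j=3] 15>14 → j++
[i=4,j=4] 15<17 → i++
[i=5,j=4] 18>17 → j++
[i=5,j=5] 18<22 → i++
[i=6,j=5] 19<22 → i++
[i=7,j=5] 23>22 → j++
[i=7,j=6] 23<24 → i++
[i=8,j=6] 27>24 → j++
[i=8,j=7] 27>25 → j++
[i=8,j=8] 27>26 → j++
[i=8,j=9] 27<29 → i++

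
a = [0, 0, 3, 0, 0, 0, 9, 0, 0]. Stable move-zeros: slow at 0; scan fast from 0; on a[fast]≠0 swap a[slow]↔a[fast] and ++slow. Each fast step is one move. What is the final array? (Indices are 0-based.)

[3, 9, 0, 0, 0, 0, 0, 0, 0]

slow=0 fast=0: a[fast]=0, fast++
slow=0 fast=1: a[fast]=0, fast++
slow=0 fast=2: a[fast]=3≠0 swap→a[0]=3, slow++,fast++
slow=1 fast=3: a[fast]=0, fast++
slow=1 fast=4: a[fast]=0, fast++
slow=1 fast=5: a[fast]=0, fast++
slow=1 fast=6: a[fast]=9≠0 swap→a[1]=9, slow++,fast++
slow=2 fast=7: a[fast]=0, fast++
slow=2 fast=8: a[fast]=0, fast++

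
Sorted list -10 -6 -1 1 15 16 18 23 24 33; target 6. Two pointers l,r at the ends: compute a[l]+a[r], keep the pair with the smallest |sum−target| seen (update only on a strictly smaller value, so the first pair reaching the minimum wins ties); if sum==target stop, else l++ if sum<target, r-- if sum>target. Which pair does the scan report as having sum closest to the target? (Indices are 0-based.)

l=0 r=9: -10+33=23 d=17 *, r--
l=0 r=8: -10+24=14 d=8 *, r--
l=0 r=7: -10+23=13 d=7 *, r--
l=0 r=6: -10+18=8 d=2 *, r--
l=0 r=5: -10+16=6 d=0 *, stop

pair (-10, 16) with sum 6 (|Δ|=0)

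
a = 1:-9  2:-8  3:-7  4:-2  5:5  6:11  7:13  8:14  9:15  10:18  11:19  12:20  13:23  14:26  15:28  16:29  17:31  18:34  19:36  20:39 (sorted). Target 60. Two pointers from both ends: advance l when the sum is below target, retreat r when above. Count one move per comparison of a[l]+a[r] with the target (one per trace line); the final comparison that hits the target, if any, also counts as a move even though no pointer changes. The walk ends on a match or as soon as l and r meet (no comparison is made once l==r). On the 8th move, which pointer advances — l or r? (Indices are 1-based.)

l=1 r=20: -9+39=30 <60, l++
l=2 r=20: -8+39=31 <60, l++
l=3 r=20: -7+39=32 <60, l++
l=4 r=20: -2+39=37 <60, l++
l=5 r=20: 5+39=44 <60, l++
l=6 r=20: 11+39=50 <60, l++
l=7 r=20: 13+39=52 <60, l++
l=8 r=20: 14+39=53 <60, l++

l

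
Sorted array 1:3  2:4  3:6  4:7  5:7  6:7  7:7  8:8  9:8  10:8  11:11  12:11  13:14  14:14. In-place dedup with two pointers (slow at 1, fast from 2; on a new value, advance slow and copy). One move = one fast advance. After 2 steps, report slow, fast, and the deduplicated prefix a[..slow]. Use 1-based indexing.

slow=3, fast=4, prefix=[3, 4, 6]

(s=1,f=2) a[fast]=4≠a[slow]=3 write a[2]=4 → slow++,fast++
(s=2,f=3) a[fast]=6≠a[slow]=4 write a[3]=6 → slow++,fast++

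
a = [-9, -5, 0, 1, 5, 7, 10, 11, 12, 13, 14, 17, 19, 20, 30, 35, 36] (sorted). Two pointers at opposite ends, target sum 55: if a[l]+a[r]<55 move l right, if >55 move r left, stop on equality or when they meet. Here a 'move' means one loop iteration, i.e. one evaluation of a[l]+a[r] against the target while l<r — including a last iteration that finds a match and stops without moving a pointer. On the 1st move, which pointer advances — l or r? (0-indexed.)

l=0 r=16: -9+36=27 <55, l++

l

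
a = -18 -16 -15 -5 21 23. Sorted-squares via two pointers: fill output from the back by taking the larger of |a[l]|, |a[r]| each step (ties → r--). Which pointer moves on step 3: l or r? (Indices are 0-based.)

l=0 r=5: |-18|<=|23| out[5]=529, r--
l=0 r=4: |-18|<=|21| out[4]=441, r--
l=0 r=3: |-18|>|-5| out[3]=324, l++

l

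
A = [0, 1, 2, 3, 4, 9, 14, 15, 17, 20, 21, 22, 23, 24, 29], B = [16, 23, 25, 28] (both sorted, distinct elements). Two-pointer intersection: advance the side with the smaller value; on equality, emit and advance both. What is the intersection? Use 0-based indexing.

[i=0,j=0] 0<16 → i++
[i=1,j=0] 1<16 → i++
[i=2,j=0] 2<16 → i++
[i=3,j=0] 3<16 → i++
[i=4,j=0] 4<16 → i++
[i=5,j=0] 9<16 → i++
[i=6,j=0] 14<16 → i++
[i=7,j=0] 15<16 → i++
[i=8,j=0] 17>16 → j++
[i=8,j=1] 17<23 → i++
[i=9,j=1] 20<23 → i++
[i=10,j=1] 21<23 → i++
[i=11,j=1] 22<23 → i++
[i=12,j=1] 23==23 emit → i++,j++
[i=13,j=2] 24<25 → i++
[i=14,j=2] 29>25 → j++
[i=14,j=3] 29>28 → j++

intersection = [23]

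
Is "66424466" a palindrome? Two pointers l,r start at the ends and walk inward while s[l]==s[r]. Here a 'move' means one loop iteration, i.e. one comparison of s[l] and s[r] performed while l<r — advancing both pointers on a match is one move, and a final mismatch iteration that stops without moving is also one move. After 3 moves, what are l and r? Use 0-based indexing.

[0,7] '6'=='6' → l++,r--
[1,6] '6'=='6' → l++,r--
[2,5] '4'=='4' → l++,r--

l=3, r=4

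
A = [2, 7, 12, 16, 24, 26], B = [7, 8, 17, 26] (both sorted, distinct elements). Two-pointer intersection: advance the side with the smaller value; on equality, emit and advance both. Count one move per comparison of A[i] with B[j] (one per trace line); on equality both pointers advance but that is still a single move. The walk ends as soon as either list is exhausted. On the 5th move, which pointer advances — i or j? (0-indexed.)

i=0 j=0: 2<7, i++
i=1 j=0: 7==7 emit, i++,j++
i=2 j=1: 12>8, j++
i=2 j=2: 12<17, i++
i=3 j=2: 16<17, i++

i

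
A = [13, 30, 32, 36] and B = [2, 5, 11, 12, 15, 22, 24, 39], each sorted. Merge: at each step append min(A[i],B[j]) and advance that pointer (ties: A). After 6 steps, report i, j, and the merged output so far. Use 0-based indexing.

i=1, j=5, merged so far=[2, 5, 11, 12, 13, 15]

i=0 j=0: A[i]=13>B[j]=2 take 2, j++
i=0 j=1: A[i]=13>B[j]=5 take 5, j++
i=0 j=2: A[i]=13>B[j]=11 take 11, j++
i=0 j=3: A[i]=13>B[j]=12 take 12, j++
i=0 j=4: A[i]=13<=B[j]=15 take 13, i++
i=1 j=4: A[i]=30>B[j]=15 take 15, j++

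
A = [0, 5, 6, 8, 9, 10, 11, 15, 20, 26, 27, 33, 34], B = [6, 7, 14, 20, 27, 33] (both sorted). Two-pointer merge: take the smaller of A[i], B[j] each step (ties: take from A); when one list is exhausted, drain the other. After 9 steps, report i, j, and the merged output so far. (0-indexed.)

[i=0,j=0] A[i]=0<=B[j]=6 take 0 → i++
[i=1,j=0] A[i]=5<=B[j]=6 take 5 → i++
[i=2,j=0] A[i]=6<=B[j]=6 take 6 → i++
[i=3,j=0] A[i]=8>B[j]=6 take 6 → j++
[i=3,j=1] A[i]=8>B[j]=7 take 7 → j++
[i=3,j=2] A[i]=8<=B[j]=14 take 8 → i++
[i=4,j=2] A[i]=9<=B[j]=14 take 9 → i++
[i=5,j=2] A[i]=10<=B[j]=14 take 10 → i++
[i=6,j=2] A[i]=11<=B[j]=14 take 11 → i++

i=7, j=2, merged so far=[0, 5, 6, 6, 7, 8, 9, 10, 11]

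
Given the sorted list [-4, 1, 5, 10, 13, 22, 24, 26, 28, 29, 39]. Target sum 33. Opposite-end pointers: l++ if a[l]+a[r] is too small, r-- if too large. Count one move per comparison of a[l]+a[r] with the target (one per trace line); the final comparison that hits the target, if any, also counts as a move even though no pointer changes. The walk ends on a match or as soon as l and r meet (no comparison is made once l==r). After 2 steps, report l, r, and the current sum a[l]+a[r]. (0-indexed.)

l=1, r=9, sum=30

l=0 r=10: -4+39=35 >33, r--
l=0 r=9: -4+29=25 <33, l++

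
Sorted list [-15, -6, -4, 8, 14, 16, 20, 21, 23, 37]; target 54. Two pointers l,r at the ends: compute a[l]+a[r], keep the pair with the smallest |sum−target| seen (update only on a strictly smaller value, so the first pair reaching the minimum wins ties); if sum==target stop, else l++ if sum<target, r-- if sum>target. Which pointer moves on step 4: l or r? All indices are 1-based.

l

[1,10] -15+37=22 d=32 * → l++
[2,10] -6+37=31 d=23 * → l++
[3,10] -4+37=33 d=21 * → l++
[4,10] 8+37=45 d=9 * → l++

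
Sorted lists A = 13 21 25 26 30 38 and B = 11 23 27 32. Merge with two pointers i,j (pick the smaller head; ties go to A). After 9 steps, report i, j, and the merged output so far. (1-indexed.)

i=6, j=5, merged so far=[11, 13, 21, 23, 25, 26, 27, 30, 32]

[i=1,j=1] A[i]=13>B[j]=11 take 11 → j++
[i=1,j=2] A[i]=13<=B[j]=23 take 13 → i++
[i=2,j=2] A[i]=21<=B[j]=23 take 21 → i++
[i=3,j=2] A[i]=25>B[j]=23 take 23 → j++
[i=3,j=3] A[i]=25<=B[j]=27 take 25 → i++
[i=4,j=3] A[i]=26<=B[j]=27 take 26 → i++
[i=5,j=3] A[i]=30>B[j]=27 take 27 → j++
[i=5,j=4] A[i]=30<=B[j]=32 take 30 → i++
[i=6,j=4] A[i]=38>B[j]=32 take 32 → j++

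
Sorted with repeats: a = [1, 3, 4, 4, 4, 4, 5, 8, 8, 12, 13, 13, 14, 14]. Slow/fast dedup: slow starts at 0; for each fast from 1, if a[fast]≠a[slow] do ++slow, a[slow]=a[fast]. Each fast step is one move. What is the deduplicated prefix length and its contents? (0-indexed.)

(s=0,f=1) a[fast]=3≠a[slow]=1 write a[1]=3 → slow++,fast++
(s=1,f=2) a[fast]=4≠a[slow]=3 write a[2]=4 → slow++,fast++
(s=2,f=3) a[fast]=4=a[slow] dup → fast++
(s=2,f=4) a[fast]=4=a[slow] dup → fast++
(s=2,f=5) a[fast]=4=a[slow] dup → fast++
(s=2,f=6) a[fast]=5≠a[slow]=4 write a[3]=5 → slow++,fast++
(s=3,f=7) a[fast]=8≠a[slow]=5 write a[4]=8 → slow++,fast++
(s=4,f=8) a[fast]=8=a[slow] dup → fast++
(s=4,f=9) a[fast]=12≠a[slow]=8 write a[5]=12 → slow++,fast++
(s=5,f=10) a[fast]=13≠a[slow]=12 write a[6]=13 → slow++,fast++
(s=6,f=11) a[fast]=13=a[slow] dup → fast++
(s=6,f=12) a[fast]=14≠a[slow]=13 write a[7]=14 → slow++,fast++
(s=7,f=13) a[fast]=14=a[slow] dup → fast++

length 8; prefix = [1, 3, 4, 5, 8, 12, 13, 14]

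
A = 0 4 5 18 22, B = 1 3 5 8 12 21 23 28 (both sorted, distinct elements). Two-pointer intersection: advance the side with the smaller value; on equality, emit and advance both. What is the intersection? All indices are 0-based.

intersection = [5]

[i=0,j=0] 0<1 → i++
[i=1,j=0] 4>1 → j++
[i=1,j=1] 4>3 → j++
[i=1,j=2] 4<5 → i++
[i=2,j=2] 5==5 emit → i++,j++
[i=3,j=3] 18>8 → j++
[i=3,j=4] 18>12 → j++
[i=3,j=5] 18<21 → i++
[i=4,j=5] 22>21 → j++
[i=4,j=6] 22<23 → i++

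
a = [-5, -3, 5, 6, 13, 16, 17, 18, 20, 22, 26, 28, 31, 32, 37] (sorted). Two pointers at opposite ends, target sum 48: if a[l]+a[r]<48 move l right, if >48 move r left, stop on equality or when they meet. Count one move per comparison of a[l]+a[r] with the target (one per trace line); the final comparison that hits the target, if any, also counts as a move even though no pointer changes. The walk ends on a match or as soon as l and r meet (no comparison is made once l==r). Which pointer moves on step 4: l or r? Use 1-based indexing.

l

[1,15] -5+37=32 <48 → l++
[2,15] -3+37=34 <48 → l++
[3,15] 5+37=42 <48 → l++
[4,15] 6+37=43 <48 → l++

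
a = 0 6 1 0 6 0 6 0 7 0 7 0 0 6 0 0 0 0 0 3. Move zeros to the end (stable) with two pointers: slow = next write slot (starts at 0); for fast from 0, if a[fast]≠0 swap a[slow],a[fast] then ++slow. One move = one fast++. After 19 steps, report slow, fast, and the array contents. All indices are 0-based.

(s=0,f=0) a[fast]=0 → fast++
(s=0,f=1) a[fast]=6≠0 swap→a[0]=6 → slow++,fast++
(s=1,f=2) a[fast]=1≠0 swap→a[1]=1 → slow++,fast++
(s=2,f=3) a[fast]=0 → fast++
(s=2,f=4) a[fast]=6≠0 swap→a[2]=6 → slow++,fast++
(s=3,f=5) a[fast]=0 → fast++
(s=3,f=6) a[fast]=6≠0 swap→a[3]=6 → slow++,fast++
(s=4,f=7) a[fast]=0 → fast++
(s=4,f=8) a[fast]=7≠0 swap→a[4]=7 → slow++,fast++
(s=5,f=9) a[fast]=0 → fast++
(s=5,f=10) a[fast]=7≠0 swap→a[5]=7 → slow++,fast++
(s=6,f=11) a[fast]=0 → fast++
(s=6,f=12) a[fast]=0 → fast++
(s=6,f=13) a[fast]=6≠0 swap→a[6]=6 → slow++,fast++
(s=7,f=14) a[fast]=0 → fast++
(s=7,f=15) a[fast]=0 → fast++
(s=7,f=16) a[fast]=0 → fast++
(s=7,f=17) a[fast]=0 → fast++
(s=7,f=18) a[fast]=0 → fast++

slow=7, fast=19, a=[6, 1, 6, 6, 7, 7, 6, 0, 0, 0, 0, 0, 0, 0, 0, 0, 0, 0, 0, 3]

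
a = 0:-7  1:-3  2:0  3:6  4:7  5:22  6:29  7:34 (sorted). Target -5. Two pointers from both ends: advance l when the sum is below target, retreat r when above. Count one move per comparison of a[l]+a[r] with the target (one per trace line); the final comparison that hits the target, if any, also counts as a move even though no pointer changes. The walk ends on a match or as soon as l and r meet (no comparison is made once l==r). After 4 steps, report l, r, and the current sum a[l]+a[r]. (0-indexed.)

l=0, r=3, sum=-1

[0,7] -7+34=27 >-5 → r--
[0,6] -7+29=22 >-5 → r--
[0,5] -7+22=15 >-5 → r--
[0,4] -7+7=0 >-5 → r--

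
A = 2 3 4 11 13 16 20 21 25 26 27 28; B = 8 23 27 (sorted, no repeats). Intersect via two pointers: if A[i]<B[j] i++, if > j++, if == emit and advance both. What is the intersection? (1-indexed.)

[i=1,j=1] 2<8 → i++
[i=2,j=1] 3<8 → i++
[i=3,j=1] 4<8 → i++
[i=4,j=1] 11>8 → j++
[i=4,j=2] 11<23 → i++
[i=5,j=2] 13<23 → i++
[i=6,j=2] 16<23 → i++
[i=7,j=2] 20<23 → i++
[i=8,j=2] 21<23 → i++
[i=9,j=2] 25>23 → j++
[i=9,j=3] 25<27 → i++
[i=10,j=3] 26<27 → i++
[i=11,j=3] 27==27 emit → i++,j++

intersection = [27]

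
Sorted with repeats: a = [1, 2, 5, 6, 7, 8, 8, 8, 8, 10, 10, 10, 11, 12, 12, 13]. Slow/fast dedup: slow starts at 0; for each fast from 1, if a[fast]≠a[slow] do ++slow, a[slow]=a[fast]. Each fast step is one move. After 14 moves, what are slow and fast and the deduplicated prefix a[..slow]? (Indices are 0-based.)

slow=0 fast=1: a[fast]=2≠a[slow]=1 write a[1]=2, slow++,fast++
slow=1 fast=2: a[fast]=5≠a[slow]=2 write a[2]=5, slow++,fast++
slow=2 fast=3: a[fast]=6≠a[slow]=5 write a[3]=6, slow++,fast++
slow=3 fast=4: a[fast]=7≠a[slow]=6 write a[4]=7, slow++,fast++
slow=4 fast=5: a[fast]=8≠a[slow]=7 write a[5]=8, slow++,fast++
slow=5 fast=6: a[fast]=8=a[slow] dup, fast++
slow=5 fast=7: a[fast]=8=a[slow] dup, fast++
slow=5 fast=8: a[fast]=8=a[slow] dup, fast++
slow=5 fast=9: a[fast]=10≠a[slow]=8 write a[6]=10, slow++,fast++
slow=6 fast=10: a[fast]=10=a[slow] dup, fast++
slow=6 fast=11: a[fast]=10=a[slow] dup, fast++
slow=6 fast=12: a[fast]=11≠a[slow]=10 write a[7]=11, slow++,fast++
slow=7 fast=13: a[fast]=12≠a[slow]=11 write a[8]=12, slow++,fast++
slow=8 fast=14: a[fast]=12=a[slow] dup, fast++

slow=8, fast=15, prefix=[1, 2, 5, 6, 7, 8, 10, 11, 12]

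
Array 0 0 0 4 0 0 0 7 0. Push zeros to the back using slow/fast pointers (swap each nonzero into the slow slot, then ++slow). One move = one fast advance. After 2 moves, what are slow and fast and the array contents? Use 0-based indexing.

(s=0,f=0) a[fast]=0 → fast++
(s=0,f=1) a[fast]=0 → fast++

slow=0, fast=2, a=[0, 0, 0, 4, 0, 0, 0, 7, 0]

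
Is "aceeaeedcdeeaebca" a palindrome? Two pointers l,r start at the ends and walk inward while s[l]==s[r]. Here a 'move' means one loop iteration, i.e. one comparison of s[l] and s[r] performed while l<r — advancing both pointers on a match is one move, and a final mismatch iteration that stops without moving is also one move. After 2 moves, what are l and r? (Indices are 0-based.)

[0,16] 'a'=='a' → l++,r--
[1,15] 'c'=='c' → l++,r--

l=2, r=14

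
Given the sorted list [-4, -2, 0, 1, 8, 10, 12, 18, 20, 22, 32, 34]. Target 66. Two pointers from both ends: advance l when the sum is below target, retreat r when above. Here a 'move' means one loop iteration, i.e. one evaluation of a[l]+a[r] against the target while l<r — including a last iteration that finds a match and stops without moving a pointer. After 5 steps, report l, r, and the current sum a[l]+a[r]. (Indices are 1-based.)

l=6, r=12, sum=44

l=1 r=12: -4+34=30 <66, l++
l=2 r=12: -2+34=32 <66, l++
l=3 r=12: 0+34=34 <66, l++
l=4 r=12: 1+34=35 <66, l++
l=5 r=12: 8+34=42 <66, l++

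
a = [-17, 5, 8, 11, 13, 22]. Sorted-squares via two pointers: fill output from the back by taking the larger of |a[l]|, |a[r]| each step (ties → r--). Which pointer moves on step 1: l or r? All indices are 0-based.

[0,5] |-17|<=|22| out[5]=484 → r--

r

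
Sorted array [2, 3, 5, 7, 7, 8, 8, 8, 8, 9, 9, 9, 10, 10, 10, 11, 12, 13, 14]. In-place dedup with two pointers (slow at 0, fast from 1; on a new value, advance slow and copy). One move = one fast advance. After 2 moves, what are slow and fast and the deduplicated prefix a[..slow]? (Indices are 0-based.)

slow=2, fast=3, prefix=[2, 3, 5]

slow=0 fast=1: a[fast]=3≠a[slow]=2 write a[1]=3, slow++,fast++
slow=1 fast=2: a[fast]=5≠a[slow]=3 write a[2]=5, slow++,fast++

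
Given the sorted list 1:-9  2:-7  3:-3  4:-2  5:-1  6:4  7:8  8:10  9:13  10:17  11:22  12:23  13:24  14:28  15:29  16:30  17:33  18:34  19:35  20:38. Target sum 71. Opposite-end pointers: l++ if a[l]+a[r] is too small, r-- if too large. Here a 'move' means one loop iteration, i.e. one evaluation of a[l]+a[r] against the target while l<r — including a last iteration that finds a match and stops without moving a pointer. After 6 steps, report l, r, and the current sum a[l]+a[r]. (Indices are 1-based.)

l=1 r=20: -9+38=29 <71, l++
l=2 r=20: -7+38=31 <71, l++
l=3 r=20: -3+38=35 <71, l++
l=4 r=20: -2+38=36 <71, l++
l=5 r=20: -1+38=37 <71, l++
l=6 r=20: 4+38=42 <71, l++

l=7, r=20, sum=46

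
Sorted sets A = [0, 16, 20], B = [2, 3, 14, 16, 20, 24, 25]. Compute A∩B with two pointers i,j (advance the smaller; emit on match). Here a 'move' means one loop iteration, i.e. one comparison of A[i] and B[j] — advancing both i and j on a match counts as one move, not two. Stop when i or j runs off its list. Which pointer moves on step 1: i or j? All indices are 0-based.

i

i=0 j=0: 0<2, i++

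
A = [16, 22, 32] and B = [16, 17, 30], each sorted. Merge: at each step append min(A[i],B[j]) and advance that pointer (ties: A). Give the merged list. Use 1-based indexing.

[i=1,j=1] A[i]=16<=B[j]=16 take 16 → i++
[i=2,j=1] A[i]=22>B[j]=16 take 16 → j++
[i=2,j=2] A[i]=22>B[j]=17 take 17 → j++
[i=2,j=3] A[i]=22<=B[j]=30 take 22 → i++
[i=3,j=3] A[i]=32>B[j]=30 take 30 → j++
[i=3,j=4] B done, take A[i]=32 → i++

[16, 16, 17, 22, 30, 32]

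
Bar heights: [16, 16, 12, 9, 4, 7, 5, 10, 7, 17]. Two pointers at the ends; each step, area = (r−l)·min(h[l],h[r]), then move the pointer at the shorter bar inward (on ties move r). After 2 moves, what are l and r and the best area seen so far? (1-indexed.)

[1,10] min(16,17)*9=144 best=144 * → l++
[2,10] min(16,17)*8=128 best=144 → l++

l=3, r=10, best area=144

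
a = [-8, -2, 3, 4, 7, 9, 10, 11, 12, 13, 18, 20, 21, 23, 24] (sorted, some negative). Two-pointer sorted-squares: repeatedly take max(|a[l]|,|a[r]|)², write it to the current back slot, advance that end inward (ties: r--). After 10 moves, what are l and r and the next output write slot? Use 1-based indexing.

[1,15] |-8|<=|24| out[15]=576 → r--
[1,14] |-8|<=|23| out[14]=529 → r--
[1,13] |-8|<=|21| out[13]=441 → r--
[1,12] |-8|<=|20| out[12]=400 → r--
[1,11] |-8|<=|18| out[11]=324 → r--
[1,10] |-8|<=|13| out[10]=169 → r--
[1,9] |-8|<=|12| out[9]=144 → r--
[1,8] |-8|<=|11| out[8]=121 → r--
[1,7] |-8|<=|10| out[7]=100 → r--
[1,6] |-8|<=|9| out[6]=81 → r--

l=1, r=5, next write slot=5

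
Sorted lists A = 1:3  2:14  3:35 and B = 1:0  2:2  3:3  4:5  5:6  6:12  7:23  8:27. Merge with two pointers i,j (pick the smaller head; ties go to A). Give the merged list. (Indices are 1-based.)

[i=1,j=1] A[i]=3>B[j]=0 take 0 → j++
[i=1,j=2] A[i]=3>B[j]=2 take 2 → j++
[i=1,j=3] A[i]=3<=B[j]=3 take 3 → i++
[i=2,j=3] A[i]=14>B[j]=3 take 3 → j++
[i=2,j=4] A[i]=14>B[j]=5 take 5 → j++
[i=2,j=5] A[i]=14>B[j]=6 take 6 → j++
[i=2,j=6] A[i]=14>B[j]=12 take 12 → j++
[i=2,j=7] A[i]=14<=B[j]=23 take 14 → i++
[i=3,j=7] A[i]=35>B[j]=23 take 23 → j++
[i=3,j=8] A[i]=35>B[j]=27 take 27 → j++
[i=3,j=9] B done, take A[i]=35 → i++

[0, 2, 3, 3, 5, 6, 12, 14, 23, 27, 35]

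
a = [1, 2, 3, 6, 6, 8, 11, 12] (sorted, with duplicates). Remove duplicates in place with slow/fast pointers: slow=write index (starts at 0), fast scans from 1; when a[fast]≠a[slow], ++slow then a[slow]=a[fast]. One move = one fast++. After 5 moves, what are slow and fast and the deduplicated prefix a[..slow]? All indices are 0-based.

(s=0,f=1) a[fast]=2≠a[slow]=1 write a[1]=2 → slow++,fast++
(s=1,f=2) a[fast]=3≠a[slow]=2 write a[2]=3 → slow++,fast++
(s=2,f=3) a[fast]=6≠a[slow]=3 write a[3]=6 → slow++,fast++
(s=3,f=4) a[fast]=6=a[slow] dup → fast++
(s=3,f=5) a[fast]=8≠a[slow]=6 write a[4]=8 → slow++,fast++

slow=4, fast=6, prefix=[1, 2, 3, 6, 8]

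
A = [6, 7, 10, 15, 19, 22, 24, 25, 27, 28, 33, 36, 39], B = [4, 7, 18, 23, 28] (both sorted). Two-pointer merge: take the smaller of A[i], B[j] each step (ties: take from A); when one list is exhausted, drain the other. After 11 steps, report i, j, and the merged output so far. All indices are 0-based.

i=7, j=4, merged so far=[4, 6, 7, 7, 10, 15, 18, 19, 22, 23, 24]

[i=0,j=0] A[i]=6>B[j]=4 take 4 → j++
[i=0,j=1] A[i]=6<=B[j]=7 take 6 → i++
[i=1,j=1] A[i]=7<=B[j]=7 take 7 → i++
[i=2,j=1] A[i]=10>B[j]=7 take 7 → j++
[i=2,j=2] A[i]=10<=B[j]=18 take 10 → i++
[i=3,j=2] A[i]=15<=B[j]=18 take 15 → i++
[i=4,j=2] A[i]=19>B[j]=18 take 18 → j++
[i=4,j=3] A[i]=19<=B[j]=23 take 19 → i++
[i=5,j=3] A[i]=22<=B[j]=23 take 22 → i++
[i=6,j=3] A[i]=24>B[j]=23 take 23 → j++
[i=6,j=4] A[i]=24<=B[j]=28 take 24 → i++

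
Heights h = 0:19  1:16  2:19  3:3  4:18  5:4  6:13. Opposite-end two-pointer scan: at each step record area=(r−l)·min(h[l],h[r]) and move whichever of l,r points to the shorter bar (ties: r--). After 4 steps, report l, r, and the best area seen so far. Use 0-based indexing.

[0,6] min(19,13)*6=78 best=78 * → r--
[0,5] min(19,4)*5=20 best=78 → r--
[0,4] min(19,18)*4=72 best=78 → r--
[0,3] min(19,3)*3=9 best=78 → r--

l=0, r=2, best area=78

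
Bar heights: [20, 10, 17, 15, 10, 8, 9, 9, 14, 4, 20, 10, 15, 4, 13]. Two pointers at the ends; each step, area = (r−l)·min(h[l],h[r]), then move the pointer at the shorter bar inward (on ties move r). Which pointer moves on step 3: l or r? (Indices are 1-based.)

r

l=1 r=15: min(20,13)*14=182 best=182 *, r--
l=1 r=14: min(20,4)*13=52 best=182, r--
l=1 r=13: min(20,15)*12=180 best=182, r--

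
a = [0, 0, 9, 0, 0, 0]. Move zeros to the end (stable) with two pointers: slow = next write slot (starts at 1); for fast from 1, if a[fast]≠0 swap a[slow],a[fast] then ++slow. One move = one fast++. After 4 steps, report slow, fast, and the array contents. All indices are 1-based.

(s=1,f=1) a[fast]=0 → fast++
(s=1,f=2) a[fast]=0 → fast++
(s=1,f=3) a[fast]=9≠0 swap→a[1]=9 → slow++,fast++
(s=2,f=4) a[fast]=0 → fast++

slow=2, fast=5, a=[9, 0, 0, 0, 0, 0]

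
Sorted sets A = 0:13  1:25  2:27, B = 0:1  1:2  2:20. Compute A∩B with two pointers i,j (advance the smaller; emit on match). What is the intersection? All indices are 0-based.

intersection = []

i=0 j=0: 13>1, j++
i=0 j=1: 13>2, j++
i=0 j=2: 13<20, i++
i=1 j=2: 25>20, j++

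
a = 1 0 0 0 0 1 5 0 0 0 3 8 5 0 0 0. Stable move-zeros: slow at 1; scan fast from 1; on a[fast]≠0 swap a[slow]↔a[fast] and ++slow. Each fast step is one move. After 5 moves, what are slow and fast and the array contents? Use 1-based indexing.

slow=2, fast=6, a=[1, 0, 0, 0, 0, 1, 5, 0, 0, 0, 3, 8, 5, 0, 0, 0]

(s=1,f=1) a[fast]=1≠0 swap→a[1]=1 → slow++,fast++
(s=2,f=2) a[fast]=0 → fast++
(s=2,f=3) a[fast]=0 → fast++
(s=2,f=4) a[fast]=0 → fast++
(s=2,f=5) a[fast]=0 → fast++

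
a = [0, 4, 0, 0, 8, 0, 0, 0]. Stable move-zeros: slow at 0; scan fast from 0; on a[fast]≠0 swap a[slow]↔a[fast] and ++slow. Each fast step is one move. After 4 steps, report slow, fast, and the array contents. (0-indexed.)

slow=1, fast=4, a=[4, 0, 0, 0, 8, 0, 0, 0]

(s=0,f=0) a[fast]=0 → fast++
(s=0,f=1) a[fast]=4≠0 swap→a[0]=4 → slow++,fast++
(s=1,f=2) a[fast]=0 → fast++
(s=1,f=3) a[fast]=0 → fast++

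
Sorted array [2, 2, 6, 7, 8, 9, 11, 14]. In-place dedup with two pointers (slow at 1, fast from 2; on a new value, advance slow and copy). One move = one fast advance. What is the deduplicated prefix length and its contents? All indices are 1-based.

(s=1,f=2) a[fast]=2=a[slow] dup → fast++
(s=1,f=3) a[fast]=6≠a[slow]=2 write a[2]=6 → slow++,fast++
(s=2,f=4) a[fast]=7≠a[slow]=6 write a[3]=7 → slow++,fast++
(s=3,f=5) a[fast]=8≠a[slow]=7 write a[4]=8 → slow++,fast++
(s=4,f=6) a[fast]=9≠a[slow]=8 write a[5]=9 → slow++,fast++
(s=5,f=7) a[fast]=11≠a[slow]=9 write a[6]=11 → slow++,fast++
(s=6,f=8) a[fast]=14≠a[slow]=11 write a[7]=14 → slow++,fast++

length 7; prefix = [2, 6, 7, 8, 9, 11, 14]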